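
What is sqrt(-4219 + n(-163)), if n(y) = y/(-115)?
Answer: I*sqrt(55777530)/115 ≈ 64.943*I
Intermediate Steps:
n(y) = -y/115 (n(y) = y*(-1/115) = -y/115)
sqrt(-4219 + n(-163)) = sqrt(-4219 - 1/115*(-163)) = sqrt(-4219 + 163/115) = sqrt(-485022/115) = I*sqrt(55777530)/115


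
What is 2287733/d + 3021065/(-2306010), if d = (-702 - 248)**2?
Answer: 13415915857/10953547500 ≈ 1.2248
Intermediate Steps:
d = 902500 (d = (-950)**2 = 902500)
2287733/d + 3021065/(-2306010) = 2287733/902500 + 3021065/(-2306010) = 2287733*(1/902500) + 3021065*(-1/2306010) = 120407/47500 - 604213/461202 = 13415915857/10953547500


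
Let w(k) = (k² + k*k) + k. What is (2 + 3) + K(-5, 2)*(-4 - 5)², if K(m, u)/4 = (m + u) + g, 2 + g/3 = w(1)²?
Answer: 5837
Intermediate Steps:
w(k) = k + 2*k² (w(k) = (k² + k²) + k = 2*k² + k = k + 2*k²)
g = 21 (g = -6 + 3*(1*(1 + 2*1))² = -6 + 3*(1*(1 + 2))² = -6 + 3*(1*3)² = -6 + 3*3² = -6 + 3*9 = -6 + 27 = 21)
K(m, u) = 84 + 4*m + 4*u (K(m, u) = 4*((m + u) + 21) = 4*(21 + m + u) = 84 + 4*m + 4*u)
(2 + 3) + K(-5, 2)*(-4 - 5)² = (2 + 3) + (84 + 4*(-5) + 4*2)*(-4 - 5)² = 5 + (84 - 20 + 8)*(-9)² = 5 + 72*81 = 5 + 5832 = 5837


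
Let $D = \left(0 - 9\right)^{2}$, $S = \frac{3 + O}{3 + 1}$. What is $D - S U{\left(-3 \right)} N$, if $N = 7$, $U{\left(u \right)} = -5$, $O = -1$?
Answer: $\frac{197}{2} \approx 98.5$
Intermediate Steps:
$S = \frac{1}{2}$ ($S = \frac{3 - 1}{3 + 1} = \frac{2}{4} = 2 \cdot \frac{1}{4} = \frac{1}{2} \approx 0.5$)
$D = 81$ ($D = \left(-9\right)^{2} = 81$)
$D - S U{\left(-3 \right)} N = 81 - \frac{1}{2} \left(-5\right) 7 = 81 - \left(- \frac{5}{2}\right) 7 = 81 - - \frac{35}{2} = 81 + \frac{35}{2} = \frac{197}{2}$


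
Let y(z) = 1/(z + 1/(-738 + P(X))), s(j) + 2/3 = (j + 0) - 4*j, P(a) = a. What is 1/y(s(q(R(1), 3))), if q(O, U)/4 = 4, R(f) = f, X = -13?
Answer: -109649/2253 ≈ -48.668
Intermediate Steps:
q(O, U) = 16 (q(O, U) = 4*4 = 16)
s(j) = -⅔ - 3*j (s(j) = -⅔ + ((j + 0) - 4*j) = -⅔ + (j - 4*j) = -⅔ - 3*j)
y(z) = 1/(-1/751 + z) (y(z) = 1/(z + 1/(-738 - 13)) = 1/(z + 1/(-751)) = 1/(z - 1/751) = 1/(-1/751 + z))
1/y(s(q(R(1), 3))) = 1/(751/(-1 + 751*(-⅔ - 3*16))) = 1/(751/(-1 + 751*(-⅔ - 48))) = 1/(751/(-1 + 751*(-146/3))) = 1/(751/(-1 - 109646/3)) = 1/(751/(-109649/3)) = 1/(751*(-3/109649)) = 1/(-2253/109649) = -109649/2253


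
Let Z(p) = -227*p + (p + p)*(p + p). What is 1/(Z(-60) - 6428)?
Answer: 1/21592 ≈ 4.6313e-5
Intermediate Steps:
Z(p) = -227*p + 4*p² (Z(p) = -227*p + (2*p)*(2*p) = -227*p + 4*p²)
1/(Z(-60) - 6428) = 1/(-60*(-227 + 4*(-60)) - 6428) = 1/(-60*(-227 - 240) - 6428) = 1/(-60*(-467) - 6428) = 1/(28020 - 6428) = 1/21592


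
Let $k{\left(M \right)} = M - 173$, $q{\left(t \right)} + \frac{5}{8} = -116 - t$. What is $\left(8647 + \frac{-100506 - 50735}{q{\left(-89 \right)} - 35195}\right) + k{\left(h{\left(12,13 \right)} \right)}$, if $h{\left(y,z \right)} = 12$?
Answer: $\frac{2392403494}{281781} \approx 8490.3$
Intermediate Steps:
$q{\left(t \right)} = - \frac{933}{8} - t$ ($q{\left(t \right)} = - \frac{5}{8} - \left(116 + t\right) = - \frac{933}{8} - t$)
$k{\left(M \right)} = -173 + M$
$\left(8647 + \frac{-100506 - 50735}{q{\left(-89 \right)} - 35195}\right) + k{\left(h{\left(12,13 \right)} \right)} = \left(8647 + \frac{-100506 - 50735}{\left(- \frac{933}{8} - -89\right) - 35195}\right) + \left(-173 + 12\right) = \left(8647 - \frac{151241}{\left(- \frac{933}{8} + 89\right) - 35195}\right) - 161 = \left(8647 - \frac{151241}{- \frac{221}{8} - 35195}\right) - 161 = \left(8647 - \frac{151241}{- \frac{281781}{8}}\right) - 161 = \left(8647 - - \frac{1209928}{281781}\right) - 161 = \left(8647 + \frac{1209928}{281781}\right) - 161 = \frac{2437770235}{281781} - 161 = \frac{2392403494}{281781}$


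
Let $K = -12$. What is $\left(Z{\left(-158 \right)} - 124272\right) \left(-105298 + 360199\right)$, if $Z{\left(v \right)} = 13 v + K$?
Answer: $-32203682538$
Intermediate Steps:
$Z{\left(v \right)} = -12 + 13 v$ ($Z{\left(v \right)} = 13 v - 12 = -12 + 13 v$)
$\left(Z{\left(-158 \right)} - 124272\right) \left(-105298 + 360199\right) = \left(\left(-12 + 13 \left(-158\right)\right) - 124272\right) \left(-105298 + 360199\right) = \left(\left(-12 - 2054\right) - 124272\right) 254901 = \left(-2066 - 124272\right) 254901 = \left(-126338\right) 254901 = -32203682538$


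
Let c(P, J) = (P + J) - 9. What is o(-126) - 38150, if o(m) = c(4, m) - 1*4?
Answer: -38285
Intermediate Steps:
c(P, J) = -9 + J + P (c(P, J) = (J + P) - 9 = -9 + J + P)
o(m) = -9 + m (o(m) = (-9 + m + 4) - 1*4 = (-5 + m) - 4 = -9 + m)
o(-126) - 38150 = (-9 - 126) - 38150 = -135 - 38150 = -38285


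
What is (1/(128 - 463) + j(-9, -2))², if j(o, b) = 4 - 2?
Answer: 447561/112225 ≈ 3.9881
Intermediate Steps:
j(o, b) = 2
(1/(128 - 463) + j(-9, -2))² = (1/(128 - 463) + 2)² = (1/(-335) + 2)² = (-1/335 + 2)² = (669/335)² = 447561/112225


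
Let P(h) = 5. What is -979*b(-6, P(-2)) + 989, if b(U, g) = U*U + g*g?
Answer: -58730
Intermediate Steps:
b(U, g) = U² + g²
-979*b(-6, P(-2)) + 989 = -979*((-6)² + 5²) + 989 = -979*(36 + 25) + 989 = -979*61 + 989 = -59719 + 989 = -58730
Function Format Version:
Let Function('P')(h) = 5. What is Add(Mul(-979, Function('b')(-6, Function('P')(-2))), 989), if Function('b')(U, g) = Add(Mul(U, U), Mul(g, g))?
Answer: -58730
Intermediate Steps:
Function('b')(U, g) = Add(Pow(U, 2), Pow(g, 2))
Add(Mul(-979, Function('b')(-6, Function('P')(-2))), 989) = Add(Mul(-979, Add(Pow(-6, 2), Pow(5, 2))), 989) = Add(Mul(-979, Add(36, 25)), 989) = Add(Mul(-979, 61), 989) = Add(-59719, 989) = -58730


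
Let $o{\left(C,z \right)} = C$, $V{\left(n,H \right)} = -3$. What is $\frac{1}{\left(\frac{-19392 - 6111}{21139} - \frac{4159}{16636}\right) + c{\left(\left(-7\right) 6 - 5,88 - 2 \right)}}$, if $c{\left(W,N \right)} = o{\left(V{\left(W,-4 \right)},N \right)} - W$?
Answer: $\frac{84556}{3597313} \approx 0.023505$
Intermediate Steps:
$c{\left(W,N \right)} = -3 - W$
$\frac{1}{\left(\frac{-19392 - 6111}{21139} - \frac{4159}{16636}\right) + c{\left(\left(-7\right) 6 - 5,88 - 2 \right)}} = \frac{1}{\left(\frac{-19392 - 6111}{21139} - \frac{4159}{16636}\right) - \left(-2 - 42\right)} = \frac{1}{\left(\left(-19392 - 6111\right) \frac{1}{21139} - \frac{1}{4}\right) - -44} = \frac{1}{\left(\left(-25503\right) \frac{1}{21139} - \frac{1}{4}\right) - -44} = \frac{1}{\left(- \frac{25503}{21139} - \frac{1}{4}\right) + \left(-3 + 47\right)} = \frac{1}{- \frac{123151}{84556} + 44} = \frac{1}{\frac{3597313}{84556}} = \frac{84556}{3597313}$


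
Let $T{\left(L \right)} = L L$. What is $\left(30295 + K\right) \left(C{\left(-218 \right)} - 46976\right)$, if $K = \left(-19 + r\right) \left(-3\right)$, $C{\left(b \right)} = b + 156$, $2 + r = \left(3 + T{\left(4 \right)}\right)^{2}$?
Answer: $-1377037450$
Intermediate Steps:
$T{\left(L \right)} = L^{2}$
$r = 359$ ($r = -2 + \left(3 + 4^{2}\right)^{2} = -2 + \left(3 + 16\right)^{2} = -2 + 19^{2} = -2 + 361 = 359$)
$C{\left(b \right)} = 156 + b$
$K = -1020$ ($K = \left(-19 + 359\right) \left(-3\right) = 340 \left(-3\right) = -1020$)
$\left(30295 + K\right) \left(C{\left(-218 \right)} - 46976\right) = \left(30295 - 1020\right) \left(\left(156 - 218\right) - 46976\right) = 29275 \left(-62 - 46976\right) = 29275 \left(-47038\right) = -1377037450$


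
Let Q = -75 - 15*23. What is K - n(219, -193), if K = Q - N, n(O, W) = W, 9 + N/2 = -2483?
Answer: 4757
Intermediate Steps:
N = -4984 (N = -18 + 2*(-2483) = -18 - 4966 = -4984)
Q = -420 (Q = -75 - 345 = -420)
K = 4564 (K = -420 - 1*(-4984) = -420 + 4984 = 4564)
K - n(219, -193) = 4564 - 1*(-193) = 4564 + 193 = 4757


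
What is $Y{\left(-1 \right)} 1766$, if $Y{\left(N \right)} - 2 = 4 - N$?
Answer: $12362$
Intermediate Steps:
$Y{\left(N \right)} = 6 - N$ ($Y{\left(N \right)} = 2 - \left(-4 + N\right) = 6 - N$)
$Y{\left(-1 \right)} 1766 = \left(6 - -1\right) 1766 = \left(6 + 1\right) 1766 = 7 \cdot 1766 = 12362$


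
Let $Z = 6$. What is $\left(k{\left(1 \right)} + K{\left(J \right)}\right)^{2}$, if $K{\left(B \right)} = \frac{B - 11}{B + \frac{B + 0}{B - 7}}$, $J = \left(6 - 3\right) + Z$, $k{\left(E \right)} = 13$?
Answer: $\frac{120409}{729} \approx 165.17$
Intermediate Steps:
$J = 9$ ($J = \left(6 - 3\right) + 6 = 3 + 6 = 9$)
$K{\left(B \right)} = \frac{-11 + B}{B + \frac{B}{-7 + B}}$
$\left(k{\left(1 \right)} + K{\left(J \right)}\right)^{2} = \left(13 + \frac{77 + 9^{2} - 162}{9 \left(-6 + 9\right)}\right)^{2} = \left(13 + \frac{77 + 81 - 162}{9 \cdot 3}\right)^{2} = \left(13 + \frac{1}{9} \cdot \frac{1}{3} \left(-4\right)\right)^{2} = \left(13 - \frac{4}{27}\right)^{2} = \left(\frac{347}{27}\right)^{2} = \frac{120409}{729}$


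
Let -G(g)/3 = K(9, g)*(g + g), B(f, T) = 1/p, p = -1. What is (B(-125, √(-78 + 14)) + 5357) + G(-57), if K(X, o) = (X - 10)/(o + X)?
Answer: 42905/8 ≈ 5363.1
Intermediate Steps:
K(X, o) = (-10 + X)/(X + o)
B(f, T) = -1 (B(f, T) = 1/(-1) = -1)
G(g) = 6*g/(9 + g) (G(g) = -3*(-10 + 9)/(9 + g)*(g + g) = -3*-1/(9 + g)*2*g = -3*(-1/(9 + g))*2*g = -(-6)*g/(9 + g) = 6*g/(9 + g))
(B(-125, √(-78 + 14)) + 5357) + G(-57) = (-1 + 5357) + 6*(-57)/(9 - 57) = 5356 + 6*(-57)/(-48) = 5356 + 6*(-57)*(-1/48) = 5356 + 57/8 = 42905/8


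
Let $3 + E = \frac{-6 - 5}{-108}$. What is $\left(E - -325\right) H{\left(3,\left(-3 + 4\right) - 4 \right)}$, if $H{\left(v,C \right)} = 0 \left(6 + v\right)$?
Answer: $0$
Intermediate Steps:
$H{\left(v,C \right)} = 0$
$E = - \frac{313}{108}$ ($E = -3 + \frac{-6 - 5}{-108} = -3 + \left(-6 - 5\right) \left(- \frac{1}{108}\right) = -3 - - \frac{11}{108} = -3 + \frac{11}{108} = - \frac{313}{108} \approx -2.8981$)
$\left(E - -325\right) H{\left(3,\left(-3 + 4\right) - 4 \right)} = \left(- \frac{313}{108} - -325\right) 0 = \left(- \frac{313}{108} + 325\right) 0 = \frac{34787}{108} \cdot 0 = 0$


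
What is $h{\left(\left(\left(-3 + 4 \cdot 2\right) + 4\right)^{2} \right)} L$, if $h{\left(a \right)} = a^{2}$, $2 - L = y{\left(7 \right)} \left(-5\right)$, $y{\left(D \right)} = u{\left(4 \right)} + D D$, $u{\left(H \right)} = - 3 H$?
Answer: $1226907$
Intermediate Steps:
$y{\left(D \right)} = -12 + D^{2}$ ($y{\left(D \right)} = \left(-3\right) 4 + D D = -12 + D^{2}$)
$L = 187$ ($L = 2 - \left(-12 + 7^{2}\right) \left(-5\right) = 2 - \left(-12 + 49\right) \left(-5\right) = 2 - 37 \left(-5\right) = 2 - -185 = 2 + 185 = 187$)
$h{\left(\left(\left(-3 + 4 \cdot 2\right) + 4\right)^{2} \right)} L = \left(\left(\left(-3 + 4 \cdot 2\right) + 4\right)^{2}\right)^{2} \cdot 187 = \left(\left(\left(-3 + 8\right) + 4\right)^{2}\right)^{2} \cdot 187 = \left(\left(5 + 4\right)^{2}\right)^{2} \cdot 187 = \left(9^{2}\right)^{2} \cdot 187 = 81^{2} \cdot 187 = 6561 \cdot 187 = 1226907$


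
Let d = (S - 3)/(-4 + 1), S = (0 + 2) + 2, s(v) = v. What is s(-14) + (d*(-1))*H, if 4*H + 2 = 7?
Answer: -163/12 ≈ -13.583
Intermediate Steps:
H = 5/4 (H = -½ + (¼)*7 = -½ + 7/4 = 5/4 ≈ 1.2500)
S = 4 (S = 2 + 2 = 4)
d = -⅓ (d = (4 - 3)/(-4 + 1) = 1/(-3) = 1*(-⅓) = -⅓ ≈ -0.33333)
s(-14) + (d*(-1))*H = -14 - ⅓*(-1)*(5/4) = -14 + (⅓)*(5/4) = -14 + 5/12 = -163/12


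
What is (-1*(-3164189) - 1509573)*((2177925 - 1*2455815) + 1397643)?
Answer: 1852761229848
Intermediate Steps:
(-1*(-3164189) - 1509573)*((2177925 - 1*2455815) + 1397643) = (3164189 - 1509573)*((2177925 - 2455815) + 1397643) = 1654616*(-277890 + 1397643) = 1654616*1119753 = 1852761229848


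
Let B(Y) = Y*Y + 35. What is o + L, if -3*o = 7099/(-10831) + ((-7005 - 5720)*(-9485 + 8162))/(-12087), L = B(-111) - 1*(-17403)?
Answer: 1318895919923/43638099 ≈ 30224.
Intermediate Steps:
B(Y) = 35 + Y² (B(Y) = Y² + 35 = 35 + Y²)
L = 29759 (L = (35 + (-111)²) - 1*(-17403) = (35 + 12321) + 17403 = 12356 + 17403 = 29759)
o = 20269731782/43638099 (o = -(7099/(-10831) + ((-7005 - 5720)*(-9485 + 8162))/(-12087))/3 = -(7099*(-1/10831) - 12725*(-1323)*(-1/12087))/3 = -(-7099/10831 + 16835175*(-1/12087))/3 = -(-7099/10831 - 1870575/1343)/3 = -⅓*(-20269731782/14546033) = 20269731782/43638099 ≈ 464.50)
o + L = 20269731782/43638099 + 29759 = 1318895919923/43638099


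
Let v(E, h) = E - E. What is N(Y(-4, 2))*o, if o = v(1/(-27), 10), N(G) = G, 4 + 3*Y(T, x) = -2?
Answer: 0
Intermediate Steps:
Y(T, x) = -2 (Y(T, x) = -4/3 + (⅓)*(-2) = -4/3 - ⅔ = -2)
v(E, h) = 0
o = 0
N(Y(-4, 2))*o = -2*0 = 0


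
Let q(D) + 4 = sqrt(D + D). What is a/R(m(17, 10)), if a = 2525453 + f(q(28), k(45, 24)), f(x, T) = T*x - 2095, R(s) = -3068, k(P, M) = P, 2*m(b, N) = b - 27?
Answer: -1261589/1534 - 45*sqrt(14)/1534 ≈ -822.53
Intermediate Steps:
m(b, N) = -27/2 + b/2 (m(b, N) = (b - 27)/2 = (-27 + b)/2 = -27/2 + b/2)
q(D) = -4 + sqrt(2)*sqrt(D) (q(D) = -4 + sqrt(D + D) = -4 + sqrt(2*D) = -4 + sqrt(2)*sqrt(D))
f(x, T) = -2095 + T*x
a = 2523178 + 90*sqrt(14) (a = 2525453 + (-2095 + 45*(-4 + sqrt(2)*sqrt(28))) = 2525453 + (-2095 + 45*(-4 + sqrt(2)*(2*sqrt(7)))) = 2525453 + (-2095 + 45*(-4 + 2*sqrt(14))) = 2525453 + (-2095 + (-180 + 90*sqrt(14))) = 2525453 + (-2275 + 90*sqrt(14)) = 2523178 + 90*sqrt(14) ≈ 2.5235e+6)
a/R(m(17, 10)) = (2523178 + 90*sqrt(14))/(-3068) = (2523178 + 90*sqrt(14))*(-1/3068) = -1261589/1534 - 45*sqrt(14)/1534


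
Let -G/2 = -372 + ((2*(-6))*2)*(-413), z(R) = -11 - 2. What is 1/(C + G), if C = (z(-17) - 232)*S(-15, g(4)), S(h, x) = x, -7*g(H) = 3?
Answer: -1/18975 ≈ -5.2701e-5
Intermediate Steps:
g(H) = -3/7 (g(H) = -1/7*3 = -3/7)
z(R) = -13
C = 105 (C = (-13 - 232)*(-3/7) = -245*(-3/7) = 105)
G = -19080 (G = -2*(-372 + ((2*(-6))*2)*(-413)) = -2*(-372 - 12*2*(-413)) = -2*(-372 - 24*(-413)) = -2*(-372 + 9912) = -2*9540 = -19080)
1/(C + G) = 1/(105 - 19080) = 1/(-18975) = -1/18975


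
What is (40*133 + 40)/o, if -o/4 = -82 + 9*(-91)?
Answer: 1340/901 ≈ 1.4872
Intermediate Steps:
o = 3604 (o = -4*(-82 + 9*(-91)) = -4*(-82 - 819) = -4*(-901) = 3604)
(40*133 + 40)/o = (40*133 + 40)/3604 = (5320 + 40)*(1/3604) = 5360*(1/3604) = 1340/901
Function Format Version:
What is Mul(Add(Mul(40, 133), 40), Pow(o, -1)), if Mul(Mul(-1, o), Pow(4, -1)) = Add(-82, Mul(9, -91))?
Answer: Rational(1340, 901) ≈ 1.4872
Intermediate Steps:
o = 3604 (o = Mul(-4, Add(-82, Mul(9, -91))) = Mul(-4, Add(-82, -819)) = Mul(-4, -901) = 3604)
Mul(Add(Mul(40, 133), 40), Pow(o, -1)) = Mul(Add(Mul(40, 133), 40), Pow(3604, -1)) = Mul(Add(5320, 40), Rational(1, 3604)) = Mul(5360, Rational(1, 3604)) = Rational(1340, 901)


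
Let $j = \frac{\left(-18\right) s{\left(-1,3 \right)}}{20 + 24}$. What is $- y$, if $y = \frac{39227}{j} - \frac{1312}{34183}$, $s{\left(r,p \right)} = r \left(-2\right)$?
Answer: $\frac{14749873759}{307647} \approx 47944.0$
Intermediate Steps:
$s{\left(r,p \right)} = - 2 r$
$j = - \frac{9}{11}$ ($j = \frac{\left(-18\right) \left(\left(-2\right) \left(-1\right)\right)}{20 + 24} = \frac{\left(-18\right) 2}{44} = \left(-36\right) \frac{1}{44} = - \frac{9}{11} \approx -0.81818$)
$y = - \frac{14749873759}{307647}$ ($y = \frac{39227}{- \frac{9}{11}} - \frac{1312}{34183} = 39227 \left(- \frac{11}{9}\right) - \frac{1312}{34183} = - \frac{431497}{9} - \frac{1312}{34183} = - \frac{14749873759}{307647} \approx -47944.0$)
$- y = \left(-1\right) \left(- \frac{14749873759}{307647}\right) = \frac{14749873759}{307647}$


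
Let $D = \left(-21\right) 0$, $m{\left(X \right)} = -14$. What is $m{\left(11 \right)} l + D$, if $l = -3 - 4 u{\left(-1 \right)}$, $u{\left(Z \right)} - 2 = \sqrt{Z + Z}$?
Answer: $154 + 56 i \sqrt{2} \approx 154.0 + 79.196 i$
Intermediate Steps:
$D = 0$
$u{\left(Z \right)} = 2 + \sqrt{2} \sqrt{Z}$ ($u{\left(Z \right)} = 2 + \sqrt{Z + Z} = 2 + \sqrt{2 Z} = 2 + \sqrt{2} \sqrt{Z}$)
$l = -11 - 4 i \sqrt{2}$ ($l = -3 - 4 \left(2 + \sqrt{2} \sqrt{-1}\right) = -3 - 4 \left(2 + \sqrt{2} i\right) = -3 - 4 \left(2 + i \sqrt{2}\right) = -3 - \left(8 + 4 i \sqrt{2}\right) = -11 - 4 i \sqrt{2} \approx -11.0 - 5.6569 i$)
$m{\left(11 \right)} l + D = - 14 \left(-11 - 4 i \sqrt{2}\right) + 0 = \left(154 + 56 i \sqrt{2}\right) + 0 = 154 + 56 i \sqrt{2}$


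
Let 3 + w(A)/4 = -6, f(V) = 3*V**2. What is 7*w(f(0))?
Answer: -252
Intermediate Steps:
w(A) = -36 (w(A) = -12 + 4*(-6) = -12 - 24 = -36)
7*w(f(0)) = 7*(-36) = -252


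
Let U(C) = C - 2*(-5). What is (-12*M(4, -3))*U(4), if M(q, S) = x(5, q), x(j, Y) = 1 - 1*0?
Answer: -168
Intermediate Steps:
x(j, Y) = 1 (x(j, Y) = 1 + 0 = 1)
U(C) = 10 + C (U(C) = C + 10 = 10 + C)
M(q, S) = 1
(-12*M(4, -3))*U(4) = (-12*1)*(10 + 4) = -12*14 = -168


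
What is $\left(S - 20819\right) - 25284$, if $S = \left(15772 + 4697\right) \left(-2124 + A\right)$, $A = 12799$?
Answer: $218460472$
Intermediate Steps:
$S = 218506575$ ($S = \left(15772 + 4697\right) \left(-2124 + 12799\right) = 20469 \cdot 10675 = 218506575$)
$\left(S - 20819\right) - 25284 = \left(218506575 - 20819\right) - 25284 = 218485756 - 25284 = 218460472$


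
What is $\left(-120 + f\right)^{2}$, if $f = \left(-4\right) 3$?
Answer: $17424$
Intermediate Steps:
$f = -12$
$\left(-120 + f\right)^{2} = \left(-120 - 12\right)^{2} = \left(-132\right)^{2} = 17424$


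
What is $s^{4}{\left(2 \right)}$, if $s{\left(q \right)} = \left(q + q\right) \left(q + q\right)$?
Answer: $65536$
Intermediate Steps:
$s{\left(q \right)} = 4 q^{2}$ ($s{\left(q \right)} = 2 q 2 q = 4 q^{2}$)
$s^{4}{\left(2 \right)} = \left(4 \cdot 2^{2}\right)^{4} = \left(4 \cdot 4\right)^{4} = 16^{4} = 65536$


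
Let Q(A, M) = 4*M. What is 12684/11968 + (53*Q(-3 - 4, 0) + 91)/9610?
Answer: 15372791/14376560 ≈ 1.0693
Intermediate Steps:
12684/11968 + (53*Q(-3 - 4, 0) + 91)/9610 = 12684/11968 + (53*(4*0) + 91)/9610 = 12684*(1/11968) + (53*0 + 91)*(1/9610) = 3171/2992 + (0 + 91)*(1/9610) = 3171/2992 + 91*(1/9610) = 3171/2992 + 91/9610 = 15372791/14376560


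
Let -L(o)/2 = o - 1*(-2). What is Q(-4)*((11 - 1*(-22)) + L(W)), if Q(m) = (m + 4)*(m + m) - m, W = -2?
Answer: 132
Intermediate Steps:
L(o) = -4 - 2*o (L(o) = -2*(o - 1*(-2)) = -2*(o + 2) = -2*(2 + o) = -4 - 2*o)
Q(m) = -m + 2*m*(4 + m) (Q(m) = (4 + m)*(2*m) - m = 2*m*(4 + m) - m = -m + 2*m*(4 + m))
Q(-4)*((11 - 1*(-22)) + L(W)) = (-4*(7 + 2*(-4)))*((11 - 1*(-22)) + (-4 - 2*(-2))) = (-4*(7 - 8))*((11 + 22) + (-4 + 4)) = (-4*(-1))*(33 + 0) = 4*33 = 132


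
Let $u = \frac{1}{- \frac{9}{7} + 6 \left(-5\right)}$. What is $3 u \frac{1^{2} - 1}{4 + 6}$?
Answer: $0$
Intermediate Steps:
$u = - \frac{7}{219}$ ($u = \frac{1}{\left(-9\right) \frac{1}{7} - 30} = \frac{1}{- \frac{9}{7} - 30} = \frac{1}{- \frac{219}{7}} = - \frac{7}{219} \approx -0.031963$)
$3 u \frac{1^{2} - 1}{4 + 6} = 3 \left(- \frac{7}{219}\right) \frac{1^{2} - 1}{4 + 6} = - \frac{7 \frac{1 - 1}{10}}{73} = - \frac{7 \cdot 0 \cdot \frac{1}{10}}{73} = \left(- \frac{7}{73}\right) 0 = 0$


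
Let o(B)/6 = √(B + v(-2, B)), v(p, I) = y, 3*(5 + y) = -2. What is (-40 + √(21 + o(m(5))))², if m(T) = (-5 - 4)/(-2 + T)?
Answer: (40 - √(21 + 2*I*√78))² ≈ 1227.3 - 125.9*I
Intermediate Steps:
m(T) = -9/(-2 + T)
y = -17/3 (y = -5 + (⅓)*(-2) = -5 - ⅔ = -17/3 ≈ -5.6667)
v(p, I) = -17/3
o(B) = 6*√(-17/3 + B) (o(B) = 6*√(B - 17/3) = 6*√(-17/3 + B))
(-40 + √(21 + o(m(5))))² = (-40 + √(21 + 2*√(-51 + 9*(-9/(-2 + 5)))))² = (-40 + √(21 + 2*√(-51 + 9*(-9/3))))² = (-40 + √(21 + 2*√(-51 + 9*(-9*⅓))))² = (-40 + √(21 + 2*√(-51 + 9*(-3))))² = (-40 + √(21 + 2*√(-51 - 27)))² = (-40 + √(21 + 2*√(-78)))² = (-40 + √(21 + 2*(I*√78)))² = (-40 + √(21 + 2*I*√78))²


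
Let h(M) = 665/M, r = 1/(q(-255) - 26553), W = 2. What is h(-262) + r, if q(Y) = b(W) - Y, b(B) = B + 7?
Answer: -17482447/6887718 ≈ -2.5382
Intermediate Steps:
b(B) = 7 + B
q(Y) = 9 - Y (q(Y) = (7 + 2) - Y = 9 - Y)
r = -1/26289 (r = 1/((9 - 1*(-255)) - 26553) = 1/((9 + 255) - 26553) = 1/(264 - 26553) = 1/(-26289) = -1/26289 ≈ -3.8039e-5)
h(-262) + r = 665/(-262) - 1/26289 = 665*(-1/262) - 1/26289 = -665/262 - 1/26289 = -17482447/6887718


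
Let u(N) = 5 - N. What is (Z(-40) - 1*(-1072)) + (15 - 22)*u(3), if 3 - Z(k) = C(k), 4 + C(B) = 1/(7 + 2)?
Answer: 9584/9 ≈ 1064.9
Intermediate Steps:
C(B) = -35/9 (C(B) = -4 + 1/(7 + 2) = -4 + 1/9 = -4 + ⅑ = -35/9)
Z(k) = 62/9 (Z(k) = 3 - 1*(-35/9) = 3 + 35/9 = 62/9)
(Z(-40) - 1*(-1072)) + (15 - 22)*u(3) = (62/9 - 1*(-1072)) + (15 - 22)*(5 - 1*3) = (62/9 + 1072) - 7*(5 - 3) = 9710/9 - 7*2 = 9710/9 - 14 = 9584/9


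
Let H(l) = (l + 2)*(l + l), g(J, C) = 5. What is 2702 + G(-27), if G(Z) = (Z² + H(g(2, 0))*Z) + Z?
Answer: 1514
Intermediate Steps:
H(l) = 2*l*(2 + l) (H(l) = (2 + l)*(2*l) = 2*l*(2 + l))
G(Z) = Z² + 71*Z (G(Z) = (Z² + (2*5*(2 + 5))*Z) + Z = (Z² + (2*5*7)*Z) + Z = (Z² + 70*Z) + Z = Z² + 71*Z)
2702 + G(-27) = 2702 - 27*(71 - 27) = 2702 - 27*44 = 2702 - 1188 = 1514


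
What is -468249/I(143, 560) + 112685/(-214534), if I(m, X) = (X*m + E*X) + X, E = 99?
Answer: -19298250961/4865631120 ≈ -3.9662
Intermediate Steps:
I(m, X) = 100*X + X*m (I(m, X) = (X*m + 99*X) + X = (99*X + X*m) + X = 100*X + X*m)
-468249/I(143, 560) + 112685/(-214534) = -468249*1/(560*(100 + 143)) + 112685/(-214534) = -468249/(560*243) + 112685*(-1/214534) = -468249/136080 - 112685/214534 = -468249*1/136080 - 112685/214534 = -156083/45360 - 112685/214534 = -19298250961/4865631120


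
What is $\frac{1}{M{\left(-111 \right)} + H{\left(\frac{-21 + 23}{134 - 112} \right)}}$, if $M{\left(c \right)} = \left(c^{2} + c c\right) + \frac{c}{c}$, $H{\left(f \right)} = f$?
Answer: $\frac{11}{271074} \approx 4.0579 \cdot 10^{-5}$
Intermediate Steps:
$M{\left(c \right)} = 1 + 2 c^{2}$ ($M{\left(c \right)} = \left(c^{2} + c^{2}\right) + 1 = 2 c^{2} + 1 = 1 + 2 c^{2}$)
$\frac{1}{M{\left(-111 \right)} + H{\left(\frac{-21 + 23}{134 - 112} \right)}} = \frac{1}{\left(1 + 2 \left(-111\right)^{2}\right) + \frac{-21 + 23}{134 - 112}} = \frac{1}{\left(1 + 2 \cdot 12321\right) + \frac{2}{22}} = \frac{1}{\left(1 + 24642\right) + 2 \cdot \frac{1}{22}} = \frac{1}{24643 + \frac{1}{11}} = \frac{1}{\frac{271074}{11}} = \frac{11}{271074}$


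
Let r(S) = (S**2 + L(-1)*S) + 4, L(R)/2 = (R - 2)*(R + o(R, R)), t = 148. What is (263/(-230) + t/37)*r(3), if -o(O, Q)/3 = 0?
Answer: 20367/230 ≈ 88.552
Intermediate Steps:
o(O, Q) = 0 (o(O, Q) = -3*0 = 0)
L(R) = 2*R*(-2 + R) (L(R) = 2*((R - 2)*(R + 0)) = 2*((-2 + R)*R) = 2*(R*(-2 + R)) = 2*R*(-2 + R))
r(S) = 4 + S**2 + 6*S (r(S) = (S**2 + (2*(-1)*(-2 - 1))*S) + 4 = (S**2 + (2*(-1)*(-3))*S) + 4 = (S**2 + 6*S) + 4 = 4 + S**2 + 6*S)
(263/(-230) + t/37)*r(3) = (263/(-230) + 148/37)*(4 + 3**2 + 6*3) = (263*(-1/230) + 148*(1/37))*(4 + 9 + 18) = (-263/230 + 4)*31 = (657/230)*31 = 20367/230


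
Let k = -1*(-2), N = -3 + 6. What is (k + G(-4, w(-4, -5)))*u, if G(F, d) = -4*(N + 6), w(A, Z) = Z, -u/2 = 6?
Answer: 408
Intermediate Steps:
N = 3
k = 2
u = -12 (u = -2*6 = -12)
G(F, d) = -36 (G(F, d) = -4*(3 + 6) = -4*9 = -36)
(k + G(-4, w(-4, -5)))*u = (2 - 36)*(-12) = -34*(-12) = 408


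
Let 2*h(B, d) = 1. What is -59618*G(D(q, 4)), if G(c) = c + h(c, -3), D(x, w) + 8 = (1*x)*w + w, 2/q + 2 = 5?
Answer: 149045/3 ≈ 49682.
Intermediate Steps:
q = ⅔ (q = 2/(-2 + 5) = 2/3 = 2*(⅓) = ⅔ ≈ 0.66667)
h(B, d) = ½ (h(B, d) = (½)*1 = ½)
D(x, w) = -8 + w + w*x (D(x, w) = -8 + ((1*x)*w + w) = -8 + (x*w + w) = -8 + (w*x + w) = -8 + (w + w*x) = -8 + w + w*x)
G(c) = ½ + c (G(c) = c + ½ = ½ + c)
-59618*G(D(q, 4)) = -59618*(½ + (-8 + 4 + 4*(⅔))) = -59618*(½ + (-8 + 4 + 8/3)) = -59618*(½ - 4/3) = -59618*(-⅚) = 149045/3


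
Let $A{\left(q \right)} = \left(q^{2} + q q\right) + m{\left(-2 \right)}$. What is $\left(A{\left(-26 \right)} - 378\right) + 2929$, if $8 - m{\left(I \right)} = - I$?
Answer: $3909$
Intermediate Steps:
$m{\left(I \right)} = 8 + I$ ($m{\left(I \right)} = 8 - - I = 8 + I$)
$A{\left(q \right)} = 6 + 2 q^{2}$ ($A{\left(q \right)} = \left(q^{2} + q q\right) + \left(8 - 2\right) = \left(q^{2} + q^{2}\right) + 6 = 2 q^{2} + 6 = 6 + 2 q^{2}$)
$\left(A{\left(-26 \right)} - 378\right) + 2929 = \left(\left(6 + 2 \left(-26\right)^{2}\right) - 378\right) + 2929 = \left(\left(6 + 2 \cdot 676\right) - 378\right) + 2929 = \left(\left(6 + 1352\right) - 378\right) + 2929 = \left(1358 - 378\right) + 2929 = 980 + 2929 = 3909$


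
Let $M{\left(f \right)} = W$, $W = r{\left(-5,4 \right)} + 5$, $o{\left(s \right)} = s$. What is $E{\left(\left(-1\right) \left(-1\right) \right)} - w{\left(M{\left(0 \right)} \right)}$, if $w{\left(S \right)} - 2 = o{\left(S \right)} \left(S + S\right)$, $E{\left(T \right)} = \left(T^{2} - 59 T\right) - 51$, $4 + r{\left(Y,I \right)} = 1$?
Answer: $-119$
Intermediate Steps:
$r{\left(Y,I \right)} = -3$ ($r{\left(Y,I \right)} = -4 + 1 = -3$)
$E{\left(T \right)} = -51 + T^{2} - 59 T$
$W = 2$ ($W = -3 + 5 = 2$)
$M{\left(f \right)} = 2$
$w{\left(S \right)} = 2 + 2 S^{2}$ ($w{\left(S \right)} = 2 + S \left(S + S\right) = 2 + S 2 S = 2 + 2 S^{2}$)
$E{\left(\left(-1\right) \left(-1\right) \right)} - w{\left(M{\left(0 \right)} \right)} = \left(-51 + \left(\left(-1\right) \left(-1\right)\right)^{2} - 59 \left(\left(-1\right) \left(-1\right)\right)\right) - \left(2 + 2 \cdot 2^{2}\right) = \left(-51 + 1^{2} - 59\right) - \left(2 + 2 \cdot 4\right) = \left(-51 + 1 - 59\right) - \left(2 + 8\right) = -109 - 10 = -119$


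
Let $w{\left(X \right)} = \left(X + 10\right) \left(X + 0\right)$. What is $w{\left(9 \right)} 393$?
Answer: $67203$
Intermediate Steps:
$w{\left(X \right)} = X \left(10 + X\right)$ ($w{\left(X \right)} = \left(10 + X\right) X = X \left(10 + X\right)$)
$w{\left(9 \right)} 393 = 9 \left(10 + 9\right) 393 = 9 \cdot 19 \cdot 393 = 171 \cdot 393 = 67203$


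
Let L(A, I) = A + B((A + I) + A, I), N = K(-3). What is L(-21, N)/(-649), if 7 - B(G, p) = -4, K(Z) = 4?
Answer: 10/649 ≈ 0.015408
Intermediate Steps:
N = 4
B(G, p) = 11 (B(G, p) = 7 - 1*(-4) = 7 + 4 = 11)
L(A, I) = 11 + A (L(A, I) = A + 11 = 11 + A)
L(-21, N)/(-649) = (11 - 21)/(-649) = -10*(-1/649) = 10/649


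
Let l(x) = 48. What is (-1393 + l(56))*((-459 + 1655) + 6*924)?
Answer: -9065300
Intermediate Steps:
(-1393 + l(56))*((-459 + 1655) + 6*924) = (-1393 + 48)*((-459 + 1655) + 6*924) = -1345*(1196 + 5544) = -1345*6740 = -9065300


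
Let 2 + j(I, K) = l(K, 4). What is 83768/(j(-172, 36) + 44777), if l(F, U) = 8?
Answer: 83768/44783 ≈ 1.8705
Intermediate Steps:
j(I, K) = 6 (j(I, K) = -2 + 8 = 6)
83768/(j(-172, 36) + 44777) = 83768/(6 + 44777) = 83768/44783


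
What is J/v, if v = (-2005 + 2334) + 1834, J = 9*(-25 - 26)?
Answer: -153/721 ≈ -0.21221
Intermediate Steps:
J = -459 (J = 9*(-51) = -459)
v = 2163 (v = 329 + 1834 = 2163)
J/v = -459/2163 = -459*1/2163 = -153/721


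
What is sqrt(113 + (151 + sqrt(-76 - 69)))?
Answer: sqrt(264 + I*sqrt(145)) ≈ 16.252 + 0.3705*I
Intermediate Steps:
sqrt(113 + (151 + sqrt(-76 - 69))) = sqrt(113 + (151 + sqrt(-145))) = sqrt(113 + (151 + I*sqrt(145))) = sqrt(264 + I*sqrt(145))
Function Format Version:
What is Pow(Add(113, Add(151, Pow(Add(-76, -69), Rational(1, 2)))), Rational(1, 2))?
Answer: Pow(Add(264, Mul(I, Pow(145, Rational(1, 2)))), Rational(1, 2)) ≈ Add(16.252, Mul(0.3705, I))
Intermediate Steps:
Pow(Add(113, Add(151, Pow(Add(-76, -69), Rational(1, 2)))), Rational(1, 2)) = Pow(Add(113, Add(151, Pow(-145, Rational(1, 2)))), Rational(1, 2)) = Pow(Add(113, Add(151, Mul(I, Pow(145, Rational(1, 2))))), Rational(1, 2)) = Pow(Add(264, Mul(I, Pow(145, Rational(1, 2)))), Rational(1, 2))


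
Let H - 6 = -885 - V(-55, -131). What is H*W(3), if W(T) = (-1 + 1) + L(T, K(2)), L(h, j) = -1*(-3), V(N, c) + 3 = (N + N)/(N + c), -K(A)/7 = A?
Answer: -81523/31 ≈ -2629.8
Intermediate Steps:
K(A) = -7*A
V(N, c) = -3 + 2*N/(N + c) (V(N, c) = -3 + (N + N)/(N + c) = -3 + (2*N)/(N + c) = -3 + 2*N/(N + c))
L(h, j) = 3
H = -81523/93 (H = 6 + (-885 - (-1*(-55) - 3*(-131))/(-55 - 131)) = 6 + (-885 - (55 + 393)/(-186)) = 6 + (-885 - (-1)*448/186) = 6 + (-885 - 1*(-224/93)) = 6 + (-885 + 224/93) = 6 - 82081/93 = -81523/93 ≈ -876.59)
W(T) = 3 (W(T) = (-1 + 1) + 3 = 0 + 3 = 3)
H*W(3) = -81523/93*3 = -81523/31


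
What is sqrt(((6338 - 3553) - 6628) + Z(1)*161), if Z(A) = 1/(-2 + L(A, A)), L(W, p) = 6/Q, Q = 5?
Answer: I*sqrt(16177)/2 ≈ 63.594*I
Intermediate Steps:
L(W, p) = 6/5
Z(A) = -5/4 (Z(A) = 1/(-2 + 6/5) = 1/(-4/5) = -5/4)
sqrt(((6338 - 3553) - 6628) + Z(1)*161) = sqrt(((6338 - 3553) - 6628) - 5/4*161) = sqrt((2785 - 6628) - 805/4) = sqrt(-3843 - 805/4) = sqrt(-16177/4) = I*sqrt(16177)/2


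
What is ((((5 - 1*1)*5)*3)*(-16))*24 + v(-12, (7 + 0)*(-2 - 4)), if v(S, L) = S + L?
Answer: -23094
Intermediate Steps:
v(S, L) = L + S
((((5 - 1*1)*5)*3)*(-16))*24 + v(-12, (7 + 0)*(-2 - 4)) = ((((5 - 1*1)*5)*3)*(-16))*24 + ((7 + 0)*(-2 - 4) - 12) = ((((5 - 1)*5)*3)*(-16))*24 + (7*(-6) - 12) = (((4*5)*3)*(-16))*24 + (-42 - 12) = ((20*3)*(-16))*24 - 54 = (60*(-16))*24 - 54 = -960*24 - 54 = -23040 - 54 = -23094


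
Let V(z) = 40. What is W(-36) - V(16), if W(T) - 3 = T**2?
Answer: 1259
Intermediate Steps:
W(T) = 3 + T**2
W(-36) - V(16) = (3 + (-36)**2) - 1*40 = (3 + 1296) - 40 = 1299 - 40 = 1259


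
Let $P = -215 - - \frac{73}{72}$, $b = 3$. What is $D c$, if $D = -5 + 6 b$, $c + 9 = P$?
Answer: $- \frac{208715}{72} \approx -2898.8$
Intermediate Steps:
$P = - \frac{15407}{72}$ ($P = -215 - \left(-73\right) \frac{1}{72} = -215 - - \frac{73}{72} = -215 + \frac{73}{72} = - \frac{15407}{72} \approx -213.99$)
$c = - \frac{16055}{72}$ ($c = -9 - \frac{15407}{72} = - \frac{16055}{72} \approx -222.99$)
$D = 13$ ($D = -5 + 6 \cdot 3 = -5 + 18 = 13$)
$D c = 13 \left(- \frac{16055}{72}\right) = - \frac{208715}{72}$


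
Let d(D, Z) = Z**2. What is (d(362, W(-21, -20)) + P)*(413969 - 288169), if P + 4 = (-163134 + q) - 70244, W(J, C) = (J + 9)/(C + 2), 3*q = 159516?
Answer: -204033258800/9 ≈ -2.2670e+10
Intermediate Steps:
q = 53172 (q = (1/3)*159516 = 53172)
W(J, C) = (9 + J)/(2 + C)
P = -180210 (P = -4 + ((-163134 + 53172) - 70244) = -4 + (-109962 - 70244) = -4 - 180206 = -180210)
(d(362, W(-21, -20)) + P)*(413969 - 288169) = (((9 - 21)/(2 - 20))**2 - 180210)*(413969 - 288169) = ((-12/(-18))**2 - 180210)*125800 = ((-1/18*(-12))**2 - 180210)*125800 = ((2/3)**2 - 180210)*125800 = (4/9 - 180210)*125800 = -1621886/9*125800 = -204033258800/9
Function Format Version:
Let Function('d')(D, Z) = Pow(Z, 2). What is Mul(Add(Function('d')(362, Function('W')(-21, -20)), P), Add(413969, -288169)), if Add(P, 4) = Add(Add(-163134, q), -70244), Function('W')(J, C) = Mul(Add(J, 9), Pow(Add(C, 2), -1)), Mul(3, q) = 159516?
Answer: Rational(-204033258800, 9) ≈ -2.2670e+10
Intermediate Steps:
q = 53172 (q = Mul(Rational(1, 3), 159516) = 53172)
Function('W')(J, C) = Mul(Pow(Add(2, C), -1), Add(9, J)) (Function('W')(J, C) = Mul(Add(9, J), Pow(Add(2, C), -1)) = Mul(Pow(Add(2, C), -1), Add(9, J)))
P = -180210 (P = Add(-4, Add(Add(-163134, 53172), -70244)) = Add(-4, Add(-109962, -70244)) = Add(-4, -180206) = -180210)
Mul(Add(Function('d')(362, Function('W')(-21, -20)), P), Add(413969, -288169)) = Mul(Add(Pow(Mul(Pow(Add(2, -20), -1), Add(9, -21)), 2), -180210), Add(413969, -288169)) = Mul(Add(Pow(Mul(Pow(-18, -1), -12), 2), -180210), 125800) = Mul(Add(Pow(Mul(Rational(-1, 18), -12), 2), -180210), 125800) = Mul(Add(Pow(Rational(2, 3), 2), -180210), 125800) = Mul(Add(Rational(4, 9), -180210), 125800) = Mul(Rational(-1621886, 9), 125800) = Rational(-204033258800, 9)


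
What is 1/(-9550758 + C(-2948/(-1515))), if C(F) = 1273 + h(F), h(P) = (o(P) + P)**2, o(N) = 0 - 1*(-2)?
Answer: -2295225/21918180972641 ≈ -1.0472e-7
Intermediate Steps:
o(N) = 2 (o(N) = 0 + 2 = 2)
h(P) = (2 + P)**2
C(F) = 1273 + (2 + F)**2
1/(-9550758 + C(-2948/(-1515))) = 1/(-9550758 + (1273 + (2 - 2948/(-1515))**2)) = 1/(-9550758 + (1273 + (2 - 2948*(-1/1515))**2)) = 1/(-9550758 + (1273 + (2 + 2948/1515)**2)) = 1/(-9550758 + (1273 + (5978/1515)**2)) = 1/(-9550758 + (1273 + 35736484/2295225)) = 1/(-9550758 + 2957557909/2295225) = 1/(-21918180972641/2295225) = -2295225/21918180972641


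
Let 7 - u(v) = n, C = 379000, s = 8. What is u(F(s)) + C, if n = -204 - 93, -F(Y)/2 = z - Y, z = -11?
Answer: 379304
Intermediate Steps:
F(Y) = 22 + 2*Y (F(Y) = -2*(-11 - Y) = 22 + 2*Y)
n = -297
u(v) = 304 (u(v) = 7 - 1*(-297) = 7 + 297 = 304)
u(F(s)) + C = 304 + 379000 = 379304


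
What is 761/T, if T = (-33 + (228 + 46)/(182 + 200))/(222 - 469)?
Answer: 35901697/6166 ≈ 5822.5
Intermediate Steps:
T = 6166/47177 (T = (-33 + 274/382)/(-247) = (-33 + 274*(1/382))*(-1/247) = (-33 + 137/191)*(-1/247) = -6166/191*(-1/247) = 6166/47177 ≈ 0.13070)
761/T = 761/(6166/47177) = 761*(47177/6166) = 35901697/6166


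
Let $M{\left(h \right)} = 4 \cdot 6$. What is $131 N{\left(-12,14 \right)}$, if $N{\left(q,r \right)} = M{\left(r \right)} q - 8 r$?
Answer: $-52400$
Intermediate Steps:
$M{\left(h \right)} = 24$
$N{\left(q,r \right)} = - 8 r + 24 q$ ($N{\left(q,r \right)} = 24 q - 8 r = - 8 r + 24 q$)
$131 N{\left(-12,14 \right)} = 131 \left(\left(-8\right) 14 + 24 \left(-12\right)\right) = 131 \left(-112 - 288\right) = 131 \left(-400\right) = -52400$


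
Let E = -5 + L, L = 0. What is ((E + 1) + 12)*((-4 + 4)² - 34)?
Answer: -272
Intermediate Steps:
E = -5 (E = -5 + 0 = -5)
((E + 1) + 12)*((-4 + 4)² - 34) = ((-5 + 1) + 12)*((-4 + 4)² - 34) = (-4 + 12)*(0² - 34) = 8*(0 - 34) = 8*(-34) = -272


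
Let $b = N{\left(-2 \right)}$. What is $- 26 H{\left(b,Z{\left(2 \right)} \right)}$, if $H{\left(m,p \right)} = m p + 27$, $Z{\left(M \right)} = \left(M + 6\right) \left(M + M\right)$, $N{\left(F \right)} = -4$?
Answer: $2626$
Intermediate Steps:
$b = -4$
$Z{\left(M \right)} = 2 M \left(6 + M\right)$ ($Z{\left(M \right)} = \left(6 + M\right) 2 M = 2 M \left(6 + M\right)$)
$H{\left(m,p \right)} = 27 + m p$
$- 26 H{\left(b,Z{\left(2 \right)} \right)} = - 26 \left(27 - 4 \cdot 2 \cdot 2 \left(6 + 2\right)\right) = - 26 \left(27 - 4 \cdot 2 \cdot 2 \cdot 8\right) = - 26 \left(27 - 128\right) = \left(-26\right) \left(-101\right) = 2626$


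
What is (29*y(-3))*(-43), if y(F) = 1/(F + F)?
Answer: 1247/6 ≈ 207.83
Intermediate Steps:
y(F) = 1/(2*F)
(29*y(-3))*(-43) = (29*((½)/(-3)))*(-43) = (29*((½)*(-⅓)))*(-43) = (29*(-⅙))*(-43) = -29/6*(-43) = 1247/6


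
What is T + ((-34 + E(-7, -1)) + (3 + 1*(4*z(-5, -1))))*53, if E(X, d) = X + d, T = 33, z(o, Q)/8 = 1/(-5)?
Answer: -11866/5 ≈ -2373.2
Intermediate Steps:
z(o, Q) = -8/5 (z(o, Q) = 8/(-5) = 8*(-⅕) = -8/5)
T + ((-34 + E(-7, -1)) + (3 + 1*(4*z(-5, -1))))*53 = 33 + ((-34 + (-7 - 1)) + (3 + 1*(4*(-8/5))))*53 = 33 + ((-34 - 8) + (3 + 1*(-32/5)))*53 = 33 + (-42 + (3 - 32/5))*53 = 33 + (-42 - 17/5)*53 = 33 - 227/5*53 = 33 - 12031/5 = -11866/5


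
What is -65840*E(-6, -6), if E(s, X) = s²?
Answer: -2370240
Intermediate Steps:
-65840*E(-6, -6) = -65840*(-6)² = -65840*36 = -2370240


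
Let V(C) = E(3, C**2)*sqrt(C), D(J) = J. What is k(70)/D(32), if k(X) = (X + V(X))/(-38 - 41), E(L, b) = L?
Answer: -35/1264 - 3*sqrt(70)/2528 ≈ -0.037619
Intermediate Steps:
V(C) = 3*sqrt(C)
k(X) = -3*sqrt(X)/79 - X/79 (k(X) = (X + 3*sqrt(X))/(-38 - 41) = (X + 3*sqrt(X))/(-79) = (X + 3*sqrt(X))*(-1/79) = -3*sqrt(X)/79 - X/79)
k(70)/D(32) = (-3*sqrt(70)/79 - 1/79*70)/32 = (-3*sqrt(70)/79 - 70/79)*(1/32) = (-70/79 - 3*sqrt(70)/79)*(1/32) = -35/1264 - 3*sqrt(70)/2528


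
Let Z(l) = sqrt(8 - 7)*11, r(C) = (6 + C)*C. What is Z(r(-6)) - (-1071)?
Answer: 1082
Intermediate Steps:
r(C) = C*(6 + C)
Z(l) = 11 (Z(l) = sqrt(1)*11 = 1*11 = 11)
Z(r(-6)) - (-1071) = 11 - (-1071) = 11 - 1*(-1071) = 11 + 1071 = 1082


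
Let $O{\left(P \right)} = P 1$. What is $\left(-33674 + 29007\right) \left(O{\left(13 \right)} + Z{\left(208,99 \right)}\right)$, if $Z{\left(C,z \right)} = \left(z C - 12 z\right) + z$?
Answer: $-91081172$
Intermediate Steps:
$Z{\left(C,z \right)} = - 11 z + C z$ ($Z{\left(C,z \right)} = \left(C z - 12 z\right) + z = \left(- 12 z + C z\right) + z = - 11 z + C z$)
$O{\left(P \right)} = P$
$\left(-33674 + 29007\right) \left(O{\left(13 \right)} + Z{\left(208,99 \right)}\right) = \left(-33674 + 29007\right) \left(13 + 99 \left(-11 + 208\right)\right) = - 4667 \left(13 + 99 \cdot 197\right) = - 4667 \left(13 + 19503\right) = \left(-4667\right) 19516 = -91081172$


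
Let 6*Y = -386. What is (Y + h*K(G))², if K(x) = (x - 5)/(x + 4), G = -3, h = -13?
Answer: 14161/9 ≈ 1573.4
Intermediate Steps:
K(x) = (-5 + x)/(4 + x)
Y = -193/3 (Y = (⅙)*(-386) = -193/3 ≈ -64.333)
(Y + h*K(G))² = (-193/3 - 13*(-5 - 3)/(4 - 3))² = (-193/3 - 13*(-8)/1)² = (-193/3 - 13*(-8))² = (-193/3 + 104)² = (119/3)² = 14161/9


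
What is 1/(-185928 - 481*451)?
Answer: -1/402859 ≈ -2.4823e-6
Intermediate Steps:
1/(-185928 - 481*451) = 1/(-185928 - 216931) = 1/(-402859) = -1/402859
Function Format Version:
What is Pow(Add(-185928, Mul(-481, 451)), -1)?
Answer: Rational(-1, 402859) ≈ -2.4823e-6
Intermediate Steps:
Pow(Add(-185928, Mul(-481, 451)), -1) = Pow(Add(-185928, -216931), -1) = Pow(-402859, -1) = Rational(-1, 402859)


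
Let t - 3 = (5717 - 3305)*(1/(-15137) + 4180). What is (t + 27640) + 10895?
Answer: 153197003214/15137 ≈ 1.0121e+7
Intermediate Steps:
t = 152613698919/15137 (t = 3 + (5717 - 3305)*(1/(-15137) + 4180) = 3 + 2412*(-1/15137 + 4180) = 3 + 2412*(63272659/15137) = 3 + 152613653508/15137 = 152613698919/15137 ≈ 1.0082e+7)
(t + 27640) + 10895 = (152613698919/15137 + 27640) + 10895 = 153032085599/15137 + 10895 = 153197003214/15137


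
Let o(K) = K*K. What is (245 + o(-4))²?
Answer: 68121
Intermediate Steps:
o(K) = K²
(245 + o(-4))² = (245 + (-4)²)² = (245 + 16)² = 261² = 68121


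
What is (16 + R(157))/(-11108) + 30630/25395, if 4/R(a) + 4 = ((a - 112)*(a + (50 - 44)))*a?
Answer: 6522452502749/5414160174451 ≈ 1.2047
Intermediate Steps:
R(a) = 4/(-4 + a*(-112 + a)*(6 + a)) (R(a) = 4/(-4 + ((a - 112)*(a + (50 - 44)))*a) = 4/(-4 + ((-112 + a)*(a + 6))*a) = 4/(-4 + ((-112 + a)*(6 + a))*a) = 4/(-4 + a*(-112 + a)*(6 + a)))
(16 + R(157))/(-11108) + 30630/25395 = (16 + 4/(-4 + 157³ - 672*157 - 106*157²))/(-11108) + 30630/25395 = (16 + 4/(-4 + 3869893 - 105504 - 106*24649))*(-1/11108) + 30630*(1/25395) = (16 + 4/(-4 + 3869893 - 105504 - 2612794))*(-1/11108) + 2042/1693 = (16 + 4/1151591)*(-1/11108) + 2042/1693 = (18425460/1151591)*(-1/11108) + 2042/1693 = -4606365/3197968207 + 2042/1693 = 6522452502749/5414160174451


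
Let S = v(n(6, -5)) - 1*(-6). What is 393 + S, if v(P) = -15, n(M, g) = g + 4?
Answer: 384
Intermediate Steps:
n(M, g) = 4 + g
S = -9 (S = -15 - 1*(-6) = -15 + 6 = -9)
393 + S = 393 - 9 = 384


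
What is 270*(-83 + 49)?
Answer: -9180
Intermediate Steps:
270*(-83 + 49) = 270*(-34) = -9180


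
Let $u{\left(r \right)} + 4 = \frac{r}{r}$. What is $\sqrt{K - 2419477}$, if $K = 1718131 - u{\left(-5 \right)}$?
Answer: $3 i \sqrt{77927} \approx 837.46 i$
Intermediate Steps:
$u{\left(r \right)} = -3$ ($u{\left(r \right)} = -4 + \frac{r}{r} = -4 + 1 = -3$)
$K = 1718134$ ($K = 1718131 - -3 = 1718131 + 3 = 1718134$)
$\sqrt{K - 2419477} = \sqrt{1718134 - 2419477} = \sqrt{-701343} = 3 i \sqrt{77927}$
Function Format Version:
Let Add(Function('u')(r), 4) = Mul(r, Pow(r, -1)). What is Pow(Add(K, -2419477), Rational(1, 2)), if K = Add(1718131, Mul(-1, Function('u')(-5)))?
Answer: Mul(3, I, Pow(77927, Rational(1, 2))) ≈ Mul(837.46, I)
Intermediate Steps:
Function('u')(r) = -3 (Function('u')(r) = Add(-4, Mul(r, Pow(r, -1))) = Add(-4, 1) = -3)
K = 1718134 (K = Add(1718131, Mul(-1, -3)) = Add(1718131, 3) = 1718134)
Pow(Add(K, -2419477), Rational(1, 2)) = Pow(Add(1718134, -2419477), Rational(1, 2)) = Pow(-701343, Rational(1, 2)) = Mul(3, I, Pow(77927, Rational(1, 2)))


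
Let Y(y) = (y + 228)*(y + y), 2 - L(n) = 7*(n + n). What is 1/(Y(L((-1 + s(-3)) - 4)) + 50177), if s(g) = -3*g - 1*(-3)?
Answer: 1/24833 ≈ 4.0269e-5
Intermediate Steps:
s(g) = 3 - 3*g (s(g) = -3*g + 3 = 3 - 3*g)
L(n) = 2 - 14*n (L(n) = 2 - 7*(n + n) = 2 - 7*2*n = 2 - 14*n)
Y(y) = 2*y*(228 + y) (Y(y) = (228 + y)*(2*y) = 2*y*(228 + y))
1/(Y(L((-1 + s(-3)) - 4)) + 50177) = 1/(2*(2 - 14*((-1 + (3 - 3*(-3))) - 4))*(228 + (2 - 14*((-1 + (3 - 3*(-3))) - 4))) + 50177) = 1/(2*(2 - 14*((-1 + (3 + 9)) - 4))*(228 + (2 - 14*((-1 + (3 + 9)) - 4))) + 50177) = 1/(2*(2 - 14*((-1 + 12) - 4))*(228 + (2 - 14*((-1 + 12) - 4))) + 50177) = 1/(2*(2 - 14*(11 - 4))*(228 + (2 - 14*(11 - 4))) + 50177) = 1/(2*(2 - 14*7)*(228 + (2 - 14*7)) + 50177) = 1/(2*(2 - 98)*(228 + (2 - 98)) + 50177) = 1/(2*(-96)*(228 - 96) + 50177) = 1/(2*(-96)*132 + 50177) = 1/(-25344 + 50177) = 1/24833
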